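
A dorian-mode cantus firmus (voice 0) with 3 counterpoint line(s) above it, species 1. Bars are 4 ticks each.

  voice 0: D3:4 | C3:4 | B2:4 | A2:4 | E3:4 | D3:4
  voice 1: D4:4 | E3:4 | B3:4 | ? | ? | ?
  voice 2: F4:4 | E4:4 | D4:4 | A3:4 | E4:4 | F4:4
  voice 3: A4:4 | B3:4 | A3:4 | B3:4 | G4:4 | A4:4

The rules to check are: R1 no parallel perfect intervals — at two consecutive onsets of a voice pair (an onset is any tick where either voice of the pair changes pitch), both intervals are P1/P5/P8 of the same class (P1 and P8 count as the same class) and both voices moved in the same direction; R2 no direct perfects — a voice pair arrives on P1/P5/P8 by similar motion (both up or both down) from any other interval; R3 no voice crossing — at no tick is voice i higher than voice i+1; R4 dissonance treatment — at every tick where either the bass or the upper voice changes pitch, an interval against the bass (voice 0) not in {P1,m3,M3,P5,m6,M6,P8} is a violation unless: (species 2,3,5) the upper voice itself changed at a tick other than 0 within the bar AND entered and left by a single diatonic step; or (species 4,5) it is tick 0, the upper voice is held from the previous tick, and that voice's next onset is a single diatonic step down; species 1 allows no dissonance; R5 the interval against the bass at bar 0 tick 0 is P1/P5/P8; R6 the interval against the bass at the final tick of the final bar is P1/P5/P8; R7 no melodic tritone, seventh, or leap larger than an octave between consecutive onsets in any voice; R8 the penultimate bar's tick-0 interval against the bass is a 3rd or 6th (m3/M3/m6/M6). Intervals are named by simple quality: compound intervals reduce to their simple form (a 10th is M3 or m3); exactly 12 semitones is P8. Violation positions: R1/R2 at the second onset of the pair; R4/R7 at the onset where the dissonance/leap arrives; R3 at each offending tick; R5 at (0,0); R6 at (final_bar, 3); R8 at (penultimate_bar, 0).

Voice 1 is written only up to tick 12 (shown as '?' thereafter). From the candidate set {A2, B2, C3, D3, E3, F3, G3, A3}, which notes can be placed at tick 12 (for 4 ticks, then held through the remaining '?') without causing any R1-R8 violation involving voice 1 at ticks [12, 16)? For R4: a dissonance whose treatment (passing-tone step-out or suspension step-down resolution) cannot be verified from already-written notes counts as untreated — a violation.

{}

A2: violates R1,R2,R7
B2: violates R4
C3: violates R7
D3: violates R2,R4
E3: violates R2
F3: violates R7
G3: violates R4
A3: violates R1,R2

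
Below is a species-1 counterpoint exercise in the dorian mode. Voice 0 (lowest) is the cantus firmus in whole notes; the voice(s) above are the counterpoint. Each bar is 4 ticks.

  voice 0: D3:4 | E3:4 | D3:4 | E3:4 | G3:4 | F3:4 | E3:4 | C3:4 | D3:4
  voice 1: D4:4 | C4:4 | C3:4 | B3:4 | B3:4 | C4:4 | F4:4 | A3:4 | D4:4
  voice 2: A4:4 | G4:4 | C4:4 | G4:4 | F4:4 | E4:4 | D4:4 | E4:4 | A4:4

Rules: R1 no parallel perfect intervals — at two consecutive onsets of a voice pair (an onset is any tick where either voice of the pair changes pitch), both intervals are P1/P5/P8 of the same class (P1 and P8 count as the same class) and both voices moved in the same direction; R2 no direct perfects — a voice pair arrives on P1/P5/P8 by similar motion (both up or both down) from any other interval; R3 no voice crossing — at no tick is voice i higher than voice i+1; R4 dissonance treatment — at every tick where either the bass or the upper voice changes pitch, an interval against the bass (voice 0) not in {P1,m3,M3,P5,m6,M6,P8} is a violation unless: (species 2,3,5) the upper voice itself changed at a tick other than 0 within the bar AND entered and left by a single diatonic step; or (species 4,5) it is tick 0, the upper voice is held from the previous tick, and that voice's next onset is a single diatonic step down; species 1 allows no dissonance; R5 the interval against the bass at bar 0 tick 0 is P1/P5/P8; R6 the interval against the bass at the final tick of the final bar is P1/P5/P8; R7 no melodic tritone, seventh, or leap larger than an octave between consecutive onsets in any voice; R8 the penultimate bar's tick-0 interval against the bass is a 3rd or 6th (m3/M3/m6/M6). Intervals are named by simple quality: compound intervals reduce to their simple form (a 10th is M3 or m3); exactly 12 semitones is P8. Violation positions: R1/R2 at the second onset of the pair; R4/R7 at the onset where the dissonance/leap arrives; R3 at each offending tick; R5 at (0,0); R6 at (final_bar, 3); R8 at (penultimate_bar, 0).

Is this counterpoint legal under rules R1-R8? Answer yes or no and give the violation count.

No (21 violations)

bar 0: v0=D3 v1=D4 v2=A4 (P5)
bar 1: v0=E3 v1=C4 v2=G4 (m3)
bar 2: v0=D3 v1=C3 v2=C4 (m7)
bar 3: v0=E3 v1=B3 v2=G4 (m3)
bar 4: v0=G3 v1=B3 v2=F4 (m7)
bar 5: v0=F3 v1=C4 v2=E4 (M7)
bar 6: v0=E3 v1=F4 v2=D4 (m7)
bar 7: v0=C3 v1=A3 v2=E4 (M3)
bar 8: v0=D3 v1=D4 v2=A4 (P5)
  R1 @ bar1.0: D4/A4 P5 -> C4/G4 P5 similar
  R2 @ bar2.0: C4/G4 P5 -> C3/C4 P8 similar
  R3 @ bar2.0: D3 above C3
  R4 @ bar2.0: D3/C3 M2 untreated
  R4 @ bar2.0: D3/C4 m7 untreated
  R3 @ bar2.1: D3 above C3
  R3 @ bar2.2: D3 above C3
  R3 @ bar2.3: D3 above C3
  R2 @ bar3.0: D3/C3 M2 -> E3/B3 P5 similar
  R7 @ bar3.0: C3->B3 leap 11st
  R4 @ bar4.0: G3/F4 m7 untreated
  R4 @ bar5.0: F3/E4 M7 untreated
  R3 @ bar6.0: F4 above D4
  R4 @ bar6.0: E3/F4 m2 untreated
  R4 @ bar6.0: E3/D4 m7 untreated
  R3 @ bar6.1: F4 above D4
  R3 @ bar6.2: F4 above D4
  R3 @ bar6.3: F4 above D4
  R1 @ bar8.0: A3/E4 P5 -> D4/A4 P5 similar
  R2 @ bar8.0: C3/A3 M6 -> D3/D4 P8 similar
  R2 @ bar8.0: C3/E4 M3 -> D3/A4 P5 similar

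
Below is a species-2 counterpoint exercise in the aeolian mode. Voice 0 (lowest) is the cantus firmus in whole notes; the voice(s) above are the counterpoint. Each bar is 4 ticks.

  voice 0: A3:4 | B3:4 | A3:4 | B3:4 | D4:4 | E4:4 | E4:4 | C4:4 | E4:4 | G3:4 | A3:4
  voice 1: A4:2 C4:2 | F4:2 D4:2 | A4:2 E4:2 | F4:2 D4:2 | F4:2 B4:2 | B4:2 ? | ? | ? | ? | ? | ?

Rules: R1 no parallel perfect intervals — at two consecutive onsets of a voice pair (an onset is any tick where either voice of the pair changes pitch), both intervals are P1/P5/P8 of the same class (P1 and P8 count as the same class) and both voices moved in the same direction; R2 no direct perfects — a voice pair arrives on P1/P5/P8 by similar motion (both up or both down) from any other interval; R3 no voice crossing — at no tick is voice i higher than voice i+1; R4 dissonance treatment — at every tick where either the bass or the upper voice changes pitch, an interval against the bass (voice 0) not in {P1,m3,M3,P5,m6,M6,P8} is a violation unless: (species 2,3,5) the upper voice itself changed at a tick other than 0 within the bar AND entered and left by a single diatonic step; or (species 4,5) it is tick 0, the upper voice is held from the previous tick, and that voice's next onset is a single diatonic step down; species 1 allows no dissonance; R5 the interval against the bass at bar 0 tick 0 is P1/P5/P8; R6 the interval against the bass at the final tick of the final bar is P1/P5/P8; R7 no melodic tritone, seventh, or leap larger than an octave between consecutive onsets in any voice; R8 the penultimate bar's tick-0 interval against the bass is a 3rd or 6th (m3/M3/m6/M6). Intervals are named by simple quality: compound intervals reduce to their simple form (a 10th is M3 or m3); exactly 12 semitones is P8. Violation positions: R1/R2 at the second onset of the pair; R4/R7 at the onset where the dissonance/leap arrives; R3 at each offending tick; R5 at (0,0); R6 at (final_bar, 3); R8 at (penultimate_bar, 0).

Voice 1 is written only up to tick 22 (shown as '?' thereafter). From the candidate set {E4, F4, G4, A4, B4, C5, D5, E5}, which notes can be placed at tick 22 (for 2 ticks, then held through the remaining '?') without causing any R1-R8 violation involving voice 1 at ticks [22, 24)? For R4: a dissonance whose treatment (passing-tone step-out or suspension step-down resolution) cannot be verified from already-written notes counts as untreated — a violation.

{B4, C5, E4, E5, G4}

E4: legal
F4: violates R4,R7
G4: legal
A4: violates R4
B4: legal
C5: legal
D5: violates R4
E5: legal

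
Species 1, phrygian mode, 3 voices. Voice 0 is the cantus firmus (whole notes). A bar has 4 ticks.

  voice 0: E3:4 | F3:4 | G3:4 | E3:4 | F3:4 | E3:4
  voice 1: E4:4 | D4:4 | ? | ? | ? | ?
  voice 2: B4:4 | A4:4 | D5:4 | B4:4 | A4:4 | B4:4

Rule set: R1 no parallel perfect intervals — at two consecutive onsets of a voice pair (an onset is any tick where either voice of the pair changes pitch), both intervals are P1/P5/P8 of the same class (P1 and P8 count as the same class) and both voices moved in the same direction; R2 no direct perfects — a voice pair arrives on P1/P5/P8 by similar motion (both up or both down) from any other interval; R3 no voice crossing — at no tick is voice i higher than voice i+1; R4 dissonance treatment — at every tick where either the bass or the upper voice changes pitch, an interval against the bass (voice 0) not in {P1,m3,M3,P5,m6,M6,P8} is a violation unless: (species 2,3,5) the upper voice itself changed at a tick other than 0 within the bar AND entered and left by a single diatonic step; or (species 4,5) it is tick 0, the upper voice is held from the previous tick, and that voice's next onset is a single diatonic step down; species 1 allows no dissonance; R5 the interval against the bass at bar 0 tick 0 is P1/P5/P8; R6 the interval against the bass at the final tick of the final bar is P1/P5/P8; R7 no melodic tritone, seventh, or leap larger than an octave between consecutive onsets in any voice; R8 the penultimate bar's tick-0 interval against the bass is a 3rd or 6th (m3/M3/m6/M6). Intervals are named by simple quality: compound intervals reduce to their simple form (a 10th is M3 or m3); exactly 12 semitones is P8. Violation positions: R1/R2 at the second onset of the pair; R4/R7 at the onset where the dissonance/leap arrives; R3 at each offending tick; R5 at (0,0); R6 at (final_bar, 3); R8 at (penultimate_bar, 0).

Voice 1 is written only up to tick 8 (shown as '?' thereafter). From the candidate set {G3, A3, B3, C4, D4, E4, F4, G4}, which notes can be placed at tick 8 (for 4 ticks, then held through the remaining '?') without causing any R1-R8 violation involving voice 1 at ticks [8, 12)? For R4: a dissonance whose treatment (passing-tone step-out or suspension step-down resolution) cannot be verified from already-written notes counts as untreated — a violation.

G3: legal
A3: violates R4
B3: legal
C4: violates R4
D4: legal
E4: legal
F4: violates R4
G4: violates R1,R2

{B3, D4, E4, G3}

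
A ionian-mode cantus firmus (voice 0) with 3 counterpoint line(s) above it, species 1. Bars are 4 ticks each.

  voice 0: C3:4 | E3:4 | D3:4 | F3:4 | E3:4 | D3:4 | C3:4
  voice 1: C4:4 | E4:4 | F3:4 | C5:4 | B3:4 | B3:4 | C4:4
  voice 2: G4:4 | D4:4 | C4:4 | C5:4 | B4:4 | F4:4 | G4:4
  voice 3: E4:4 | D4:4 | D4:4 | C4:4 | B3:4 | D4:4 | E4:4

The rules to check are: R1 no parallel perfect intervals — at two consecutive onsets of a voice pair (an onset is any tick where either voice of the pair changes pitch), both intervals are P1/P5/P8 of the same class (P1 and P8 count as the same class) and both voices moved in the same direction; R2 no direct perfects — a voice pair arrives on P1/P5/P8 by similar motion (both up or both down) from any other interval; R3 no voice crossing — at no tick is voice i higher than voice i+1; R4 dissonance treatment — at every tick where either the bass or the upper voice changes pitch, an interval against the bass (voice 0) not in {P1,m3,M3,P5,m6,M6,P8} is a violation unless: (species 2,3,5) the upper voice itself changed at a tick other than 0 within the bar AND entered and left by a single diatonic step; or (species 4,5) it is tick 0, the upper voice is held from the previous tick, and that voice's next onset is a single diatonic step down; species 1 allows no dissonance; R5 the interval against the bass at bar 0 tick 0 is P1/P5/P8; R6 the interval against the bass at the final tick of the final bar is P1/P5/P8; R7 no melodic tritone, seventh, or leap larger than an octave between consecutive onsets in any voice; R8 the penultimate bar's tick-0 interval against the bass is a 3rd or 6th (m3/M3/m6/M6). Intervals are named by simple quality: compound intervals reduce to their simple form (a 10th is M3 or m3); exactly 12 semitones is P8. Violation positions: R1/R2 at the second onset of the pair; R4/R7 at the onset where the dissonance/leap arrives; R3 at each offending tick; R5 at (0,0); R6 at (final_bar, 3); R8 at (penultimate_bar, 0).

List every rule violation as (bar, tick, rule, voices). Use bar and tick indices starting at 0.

(0, 0, R3, (2, 3))
(0, 0, R5, (0, 3))
(0, 1, R3, (2, 3))
(0, 2, R3, (2, 3))
(0, 3, R3, (2, 3))
(1, 0, R1, (0, 1))
(1, 0, R2, (2, 3))
(1, 0, R3, (1, 2))
(1, 0, R4, (0, 2))
(1, 0, R4, (0, 3))
(1, 1, R3, (1, 2))
(1, 2, R3, (1, 2))
(1, 3, R3, (1, 2))
(2, 0, R2, (1, 2))
(2, 0, R4, (0, 2))
(2, 0, R7, (1,))
(3, 0, R2, (0, 1))
(3, 0, R2, (0, 2))
(3, 0, R2, (1, 2))
(3, 0, R3, (2, 3))
(3, 0, R7, (1,))
(3, 1, R3, (2, 3))
(3, 2, R3, (2, 3))
(3, 3, R3, (2, 3))
(4, 0, R1, (0, 1))
(4, 0, R1, (0, 2))
(4, 0, R1, (0, 3))
(4, 0, R1, (1, 2))
(4, 0, R1, (1, 3))
(4, 0, R1, (2, 3))
(4, 0, R3, (2, 3))
(4, 0, R7, (1,))
(4, 1, R3, (2, 3))
(4, 2, R3, (2, 3))
(4, 3, R3, (2, 3))
(5, 0, R3, (2, 3))
(5, 0, R7, (2,))
(5, 0, R8, (0, 3))
(5, 1, R3, (2, 3))
(5, 2, R3, (2, 3))
(5, 3, R3, (2, 3))
(6, 0, R2, (1, 2))
(6, 0, R3, (2, 3))
(6, 1, R3, (2, 3))
(6, 2, R3, (2, 3))
(6, 3, R3, (2, 3))
(6, 3, R6, (0, 3))

bar 0: v0=C3 v1=C4 v2=G4 v3=E4 downbeat M3
bar 1: v0=E3 v1=E4 v2=D4 v3=D4 downbeat m7
bar 2: v0=D3 v1=F3 v2=C4 v3=D4 downbeat P8
bar 3: v0=F3 v1=C5 v2=C5 v3=C4 downbeat P5
bar 4: v0=E3 v1=B3 v2=B4 v3=B3 downbeat P5
bar 5: v0=D3 v1=B3 v2=F4 v3=D4 downbeat P8
bar 6: v0=C3 v1=C4 v2=G4 v3=E4 downbeat M3
  -> R3 @ bar 0 tick 0 v(2, 3): G4 above E4
  -> R5 @ bar 0 tick 0 v(0, 3): opens on M3
  -> R3 @ bar 0 tick 1 v(2, 3): G4 above E4
  -> R3 @ bar 0 tick 2 v(2, 3): G4 above E4
  -> R3 @ bar 0 tick 3 v(2, 3): G4 above E4
  -> R1 @ bar 1 tick 0 v(0, 1): C3/C4 P8 -> E3/E4 P8 similar
  -> R2 @ bar 1 tick 0 v(2, 3): G4/E4 m3 -> D4/D4 P1 similar
  -> R3 @ bar 1 tick 0 v(1, 2): E4 above D4
  -> R4 @ bar 1 tick 0 v(0, 2): E3/D4 m7 untreated
  -> R4 @ bar 1 tick 0 v(0, 3): E3/D4 m7 untreated
  -> R3 @ bar 1 tick 1 v(1, 2): E4 above D4
  -> R3 @ bar 1 tick 2 v(1, 2): E4 above D4
  -> R3 @ bar 1 tick 3 v(1, 2): E4 above D4
  -> R2 @ bar 2 tick 0 v(1, 2): E4/D4 M2 -> F3/C4 P5 similar
  -> R4 @ bar 2 tick 0 v(0, 2): D3/C4 m7 untreated
  -> R7 @ bar 2 tick 0 v(1,): E4->F3 leap 11st
  -> R2 @ bar 3 tick 0 v(0, 1): D3/F3 m3 -> F3/C5 P5 similar
  -> R2 @ bar 3 tick 0 v(0, 2): D3/C4 m7 -> F3/C5 P5 similar
  -> R2 @ bar 3 tick 0 v(1, 2): F3/C4 P5 -> C5/C5 P1 similar
  -> R3 @ bar 3 tick 0 v(2, 3): C5 above C4
  -> R7 @ bar 3 tick 0 v(1,): F3->C5 leap 19st
  -> R3 @ bar 3 tick 1 v(2, 3): C5 above C4
  -> R3 @ bar 3 tick 2 v(2, 3): C5 above C4
  -> R3 @ bar 3 tick 3 v(2, 3): C5 above C4
  -> R1 @ bar 4 tick 0 v(0, 1): F3/C5 P5 -> E3/B3 P5 similar
  -> R1 @ bar 4 tick 0 v(0, 2): F3/C5 P5 -> E3/B4 P5 similar
  -> R1 @ bar 4 tick 0 v(0, 3): F3/C4 P5 -> E3/B3 P5 similar
  -> R1 @ bar 4 tick 0 v(1, 2): C5/C5 P1 -> B3/B4 P8 similar
  -> R1 @ bar 4 tick 0 v(1, 3): C5/C4 P8 -> B3/B3 P1 similar
  -> R1 @ bar 4 tick 0 v(2, 3): C5/C4 P8 -> B4/B3 P8 similar
  -> R3 @ bar 4 tick 0 v(2, 3): B4 above B3
  -> R7 @ bar 4 tick 0 v(1,): C5->B3 leap 13st
  -> R3 @ bar 4 tick 1 v(2, 3): B4 above B3
  -> R3 @ bar 4 tick 2 v(2, 3): B4 above B3
  -> R3 @ bar 4 tick 3 v(2, 3): B4 above B3
  -> R3 @ bar 5 tick 0 v(2, 3): F4 above D4
  -> R7 @ bar 5 tick 0 v(2,): B4->F4 leap 6st
  -> R8 @ bar 5 tick 0 v(0, 3): penult P8 not 3rd/6th
  -> R3 @ bar 5 tick 1 v(2, 3): F4 above D4
  -> R3 @ bar 5 tick 2 v(2, 3): F4 above D4
  -> R3 @ bar 5 tick 3 v(2, 3): F4 above D4
  -> R2 @ bar 6 tick 0 v(1, 2): B3/F4 TT -> C4/G4 P5 similar
  -> R3 @ bar 6 tick 0 v(2, 3): G4 above E4
  -> R3 @ bar 6 tick 1 v(2, 3): G4 above E4
  -> R3 @ bar 6 tick 2 v(2, 3): G4 above E4
  -> R3 @ bar 6 tick 3 v(2, 3): G4 above E4
  -> R6 @ bar 6 tick 3 v(0, 3): closes on M3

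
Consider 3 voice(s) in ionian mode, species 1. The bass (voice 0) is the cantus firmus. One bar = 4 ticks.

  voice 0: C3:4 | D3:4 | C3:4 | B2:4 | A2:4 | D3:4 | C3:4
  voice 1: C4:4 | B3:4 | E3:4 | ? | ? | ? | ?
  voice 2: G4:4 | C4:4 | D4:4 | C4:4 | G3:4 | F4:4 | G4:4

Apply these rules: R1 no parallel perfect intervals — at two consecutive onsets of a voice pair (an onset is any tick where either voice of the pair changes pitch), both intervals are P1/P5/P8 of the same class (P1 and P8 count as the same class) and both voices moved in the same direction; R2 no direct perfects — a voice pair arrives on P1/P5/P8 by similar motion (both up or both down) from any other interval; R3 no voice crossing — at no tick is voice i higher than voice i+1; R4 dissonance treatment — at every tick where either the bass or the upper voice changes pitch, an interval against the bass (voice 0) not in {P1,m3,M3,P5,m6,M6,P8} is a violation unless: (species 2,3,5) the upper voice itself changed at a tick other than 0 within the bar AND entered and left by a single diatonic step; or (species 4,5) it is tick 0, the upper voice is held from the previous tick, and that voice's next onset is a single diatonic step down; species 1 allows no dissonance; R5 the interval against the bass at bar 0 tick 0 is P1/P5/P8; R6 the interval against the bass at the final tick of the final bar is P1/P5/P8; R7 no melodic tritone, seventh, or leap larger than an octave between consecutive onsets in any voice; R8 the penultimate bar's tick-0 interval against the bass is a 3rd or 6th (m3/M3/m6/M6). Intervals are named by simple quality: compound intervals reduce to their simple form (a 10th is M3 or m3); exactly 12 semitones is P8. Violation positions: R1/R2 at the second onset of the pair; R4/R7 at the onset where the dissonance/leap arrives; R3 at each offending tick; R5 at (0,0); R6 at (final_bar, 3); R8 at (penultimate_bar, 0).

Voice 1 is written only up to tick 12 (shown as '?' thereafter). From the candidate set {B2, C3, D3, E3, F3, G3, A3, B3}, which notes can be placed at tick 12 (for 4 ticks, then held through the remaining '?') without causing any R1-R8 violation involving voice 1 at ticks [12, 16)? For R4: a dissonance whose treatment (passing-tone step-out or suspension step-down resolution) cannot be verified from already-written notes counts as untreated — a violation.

{B3, D3, G3}

B2: violates R2
C3: violates R2,R4
D3: legal
E3: violates R4
F3: violates R4
G3: legal
A3: violates R4
B3: legal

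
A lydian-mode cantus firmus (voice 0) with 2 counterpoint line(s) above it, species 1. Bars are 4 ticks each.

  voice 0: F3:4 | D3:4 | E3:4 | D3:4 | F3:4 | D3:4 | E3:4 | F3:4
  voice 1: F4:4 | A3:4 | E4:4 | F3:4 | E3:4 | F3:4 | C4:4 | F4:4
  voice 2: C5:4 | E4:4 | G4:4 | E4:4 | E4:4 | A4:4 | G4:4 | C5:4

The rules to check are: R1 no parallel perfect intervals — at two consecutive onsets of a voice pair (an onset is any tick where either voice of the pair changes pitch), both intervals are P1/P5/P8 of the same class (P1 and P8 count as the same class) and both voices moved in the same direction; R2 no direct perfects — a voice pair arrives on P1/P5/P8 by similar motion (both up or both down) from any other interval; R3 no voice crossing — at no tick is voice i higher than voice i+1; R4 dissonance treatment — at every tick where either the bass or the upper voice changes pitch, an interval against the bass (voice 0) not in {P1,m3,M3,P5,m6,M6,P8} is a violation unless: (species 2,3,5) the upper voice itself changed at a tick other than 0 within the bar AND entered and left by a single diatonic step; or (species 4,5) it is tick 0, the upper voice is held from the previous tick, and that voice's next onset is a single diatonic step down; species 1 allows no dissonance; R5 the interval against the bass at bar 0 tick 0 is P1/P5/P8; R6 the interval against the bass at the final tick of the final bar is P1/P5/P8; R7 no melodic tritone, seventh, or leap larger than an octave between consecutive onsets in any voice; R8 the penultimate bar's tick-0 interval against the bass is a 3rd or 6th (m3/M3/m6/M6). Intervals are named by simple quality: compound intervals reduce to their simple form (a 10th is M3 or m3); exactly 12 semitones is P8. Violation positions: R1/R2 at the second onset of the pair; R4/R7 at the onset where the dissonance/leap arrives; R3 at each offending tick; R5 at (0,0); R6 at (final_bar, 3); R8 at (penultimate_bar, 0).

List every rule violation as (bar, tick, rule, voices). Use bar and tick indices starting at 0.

bar 0: v0=F3 v1=F4 v2=C5 downbeat P5
bar 1: v0=D3 v1=A3 v2=E4 downbeat M2
bar 2: v0=E3 v1=E4 v2=G4 downbeat m3
bar 3: v0=D3 v1=F3 v2=E4 downbeat M2
bar 4: v0=F3 v1=E3 v2=E4 downbeat M7
bar 5: v0=D3 v1=F3 v2=A4 downbeat P5
bar 6: v0=E3 v1=C4 v2=G4 downbeat m3
bar 7: v0=F3 v1=F4 v2=C5 downbeat P5
  -> R1 @ bar 1 tick 0 v(1, 2): F4/C5 P5 -> A3/E4 P5 similar
  -> R2 @ bar 1 tick 0 v(0, 1): F3/F4 P8 -> D3/A3 P5 similar
  -> R4 @ bar 1 tick 0 v(0, 2): D3/E4 M2 untreated
  -> R2 @ bar 2 tick 0 v(0, 1): D3/A3 P5 -> E3/E4 P8 similar
  -> R4 @ bar 3 tick 0 v(0, 2): D3/E4 M2 untreated
  -> R7 @ bar 3 tick 0 v(1,): E4->F3 leap 11st
  -> R3 @ bar 4 tick 0 v(0, 1): F3 above E3
  -> R4 @ bar 4 tick 0 v(0, 1): F3/E3 m2 untreated
  -> R4 @ bar 4 tick 0 v(0, 2): F3/E4 M7 untreated
  -> R3 @ bar 4 tick 1 v(0, 1): F3 above E3
  -> R3 @ bar 4 tick 2 v(0, 1): F3 above E3
  -> R3 @ bar 4 tick 3 v(0, 1): F3 above E3
  -> R1 @ bar 7 tick 0 v(1, 2): C4/G4 P5 -> F4/C5 P5 similar
  -> R2 @ bar 7 tick 0 v(0, 1): E3/C4 m6 -> F3/F4 P8 similar
  -> R2 @ bar 7 tick 0 v(0, 2): E3/G4 m3 -> F3/C5 P5 similar

(1, 0, R1, (1, 2))
(1, 0, R2, (0, 1))
(1, 0, R4, (0, 2))
(2, 0, R2, (0, 1))
(3, 0, R4, (0, 2))
(3, 0, R7, (1,))
(4, 0, R3, (0, 1))
(4, 0, R4, (0, 1))
(4, 0, R4, (0, 2))
(4, 1, R3, (0, 1))
(4, 2, R3, (0, 1))
(4, 3, R3, (0, 1))
(7, 0, R1, (1, 2))
(7, 0, R2, (0, 1))
(7, 0, R2, (0, 2))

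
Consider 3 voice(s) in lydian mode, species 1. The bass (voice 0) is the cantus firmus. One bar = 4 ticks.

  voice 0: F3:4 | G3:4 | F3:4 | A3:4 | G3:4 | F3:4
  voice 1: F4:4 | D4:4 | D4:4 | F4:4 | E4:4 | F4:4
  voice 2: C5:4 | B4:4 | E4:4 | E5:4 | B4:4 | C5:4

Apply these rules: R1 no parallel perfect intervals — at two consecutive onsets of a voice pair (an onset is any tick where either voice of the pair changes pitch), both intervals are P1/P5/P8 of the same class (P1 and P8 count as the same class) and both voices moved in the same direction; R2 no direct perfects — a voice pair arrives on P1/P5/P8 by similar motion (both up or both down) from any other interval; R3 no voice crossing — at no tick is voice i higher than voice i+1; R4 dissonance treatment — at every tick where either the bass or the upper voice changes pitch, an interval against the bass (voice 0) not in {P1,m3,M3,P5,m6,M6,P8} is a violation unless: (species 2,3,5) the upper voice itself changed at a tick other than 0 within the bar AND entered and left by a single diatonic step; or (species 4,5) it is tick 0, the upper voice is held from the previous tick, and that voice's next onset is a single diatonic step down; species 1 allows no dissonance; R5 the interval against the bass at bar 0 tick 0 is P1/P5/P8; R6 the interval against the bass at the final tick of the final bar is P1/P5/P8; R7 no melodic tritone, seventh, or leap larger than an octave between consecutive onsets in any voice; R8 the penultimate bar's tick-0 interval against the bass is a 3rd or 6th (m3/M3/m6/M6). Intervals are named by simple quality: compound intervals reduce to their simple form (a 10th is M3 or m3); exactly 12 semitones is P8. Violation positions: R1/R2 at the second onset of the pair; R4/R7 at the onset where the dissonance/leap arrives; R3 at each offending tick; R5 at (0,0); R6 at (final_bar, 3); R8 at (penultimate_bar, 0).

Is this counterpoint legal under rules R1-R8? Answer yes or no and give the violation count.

bar 0: v0=F3 v1=F4 v2=C5 (P5)
bar 1: v0=G3 v1=D4 v2=B4 (M3)
bar 2: v0=F3 v1=D4 v2=E4 (M7)
bar 3: v0=A3 v1=F4 v2=E5 (P5)
bar 4: v0=G3 v1=E4 v2=B4 (M3)
bar 5: v0=F3 v1=F4 v2=C5 (P5)
  R4 @ bar2.0: F3/E4 M7 untreated
  R2 @ bar3.0: F3/E4 M7 -> A3/E5 P5 similar
  R2 @ bar4.0: F4/E5 M7 -> E4/B4 P5 similar
  R1 @ bar5.0: E4/B4 P5 -> F4/C5 P5 similar

No (4 violations)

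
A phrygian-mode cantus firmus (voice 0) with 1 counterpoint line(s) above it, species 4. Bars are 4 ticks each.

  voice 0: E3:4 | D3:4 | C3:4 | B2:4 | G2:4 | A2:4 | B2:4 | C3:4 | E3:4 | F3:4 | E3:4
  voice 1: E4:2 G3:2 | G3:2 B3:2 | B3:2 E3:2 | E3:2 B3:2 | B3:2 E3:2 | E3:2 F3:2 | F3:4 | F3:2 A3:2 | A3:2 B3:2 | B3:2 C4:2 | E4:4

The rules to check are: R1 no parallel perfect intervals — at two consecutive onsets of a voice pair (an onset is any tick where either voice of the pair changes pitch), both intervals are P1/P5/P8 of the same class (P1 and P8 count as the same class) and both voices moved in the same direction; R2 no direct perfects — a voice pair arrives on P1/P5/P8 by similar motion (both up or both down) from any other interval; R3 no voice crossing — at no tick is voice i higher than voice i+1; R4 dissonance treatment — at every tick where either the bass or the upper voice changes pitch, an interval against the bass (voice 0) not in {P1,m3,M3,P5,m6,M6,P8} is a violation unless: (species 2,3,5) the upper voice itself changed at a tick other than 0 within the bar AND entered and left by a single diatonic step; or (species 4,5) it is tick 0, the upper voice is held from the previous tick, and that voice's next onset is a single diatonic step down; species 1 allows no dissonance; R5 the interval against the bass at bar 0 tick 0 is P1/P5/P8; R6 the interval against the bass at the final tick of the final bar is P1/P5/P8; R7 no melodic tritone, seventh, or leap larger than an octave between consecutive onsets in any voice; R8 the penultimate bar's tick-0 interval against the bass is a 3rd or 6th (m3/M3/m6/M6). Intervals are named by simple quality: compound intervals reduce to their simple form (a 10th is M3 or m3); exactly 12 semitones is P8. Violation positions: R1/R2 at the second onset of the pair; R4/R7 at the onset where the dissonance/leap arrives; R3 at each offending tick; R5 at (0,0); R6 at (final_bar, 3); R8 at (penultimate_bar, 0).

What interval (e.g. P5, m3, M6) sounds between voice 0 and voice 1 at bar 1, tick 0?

P4

voice 0=D3 voice 1=G3 -> P4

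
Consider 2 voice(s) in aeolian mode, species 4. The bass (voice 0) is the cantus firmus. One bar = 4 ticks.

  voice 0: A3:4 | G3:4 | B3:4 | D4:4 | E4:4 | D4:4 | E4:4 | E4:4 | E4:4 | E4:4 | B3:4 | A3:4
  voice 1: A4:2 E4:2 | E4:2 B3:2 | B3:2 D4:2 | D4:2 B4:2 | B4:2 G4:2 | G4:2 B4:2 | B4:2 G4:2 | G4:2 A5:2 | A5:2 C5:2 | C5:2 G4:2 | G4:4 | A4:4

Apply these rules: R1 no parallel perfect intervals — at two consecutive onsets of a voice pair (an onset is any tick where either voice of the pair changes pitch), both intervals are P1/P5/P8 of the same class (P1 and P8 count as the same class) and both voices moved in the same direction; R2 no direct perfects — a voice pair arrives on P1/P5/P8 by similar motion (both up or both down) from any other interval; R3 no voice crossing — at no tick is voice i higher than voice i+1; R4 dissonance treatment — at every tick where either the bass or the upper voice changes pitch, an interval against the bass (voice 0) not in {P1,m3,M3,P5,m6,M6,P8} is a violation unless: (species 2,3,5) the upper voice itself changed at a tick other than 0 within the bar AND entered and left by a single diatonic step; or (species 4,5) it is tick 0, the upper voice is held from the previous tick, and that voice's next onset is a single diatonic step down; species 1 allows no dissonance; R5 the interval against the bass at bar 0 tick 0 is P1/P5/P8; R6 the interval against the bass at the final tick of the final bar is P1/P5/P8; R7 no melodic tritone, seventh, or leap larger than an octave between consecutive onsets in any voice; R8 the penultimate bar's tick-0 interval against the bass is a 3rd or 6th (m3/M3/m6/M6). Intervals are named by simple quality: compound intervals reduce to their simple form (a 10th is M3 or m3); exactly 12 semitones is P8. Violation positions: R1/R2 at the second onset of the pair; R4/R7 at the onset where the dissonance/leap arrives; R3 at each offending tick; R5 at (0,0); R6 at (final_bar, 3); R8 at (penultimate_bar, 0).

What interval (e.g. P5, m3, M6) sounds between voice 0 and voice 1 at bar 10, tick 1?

m6

voice 0=B3 voice 1=G4 -> m6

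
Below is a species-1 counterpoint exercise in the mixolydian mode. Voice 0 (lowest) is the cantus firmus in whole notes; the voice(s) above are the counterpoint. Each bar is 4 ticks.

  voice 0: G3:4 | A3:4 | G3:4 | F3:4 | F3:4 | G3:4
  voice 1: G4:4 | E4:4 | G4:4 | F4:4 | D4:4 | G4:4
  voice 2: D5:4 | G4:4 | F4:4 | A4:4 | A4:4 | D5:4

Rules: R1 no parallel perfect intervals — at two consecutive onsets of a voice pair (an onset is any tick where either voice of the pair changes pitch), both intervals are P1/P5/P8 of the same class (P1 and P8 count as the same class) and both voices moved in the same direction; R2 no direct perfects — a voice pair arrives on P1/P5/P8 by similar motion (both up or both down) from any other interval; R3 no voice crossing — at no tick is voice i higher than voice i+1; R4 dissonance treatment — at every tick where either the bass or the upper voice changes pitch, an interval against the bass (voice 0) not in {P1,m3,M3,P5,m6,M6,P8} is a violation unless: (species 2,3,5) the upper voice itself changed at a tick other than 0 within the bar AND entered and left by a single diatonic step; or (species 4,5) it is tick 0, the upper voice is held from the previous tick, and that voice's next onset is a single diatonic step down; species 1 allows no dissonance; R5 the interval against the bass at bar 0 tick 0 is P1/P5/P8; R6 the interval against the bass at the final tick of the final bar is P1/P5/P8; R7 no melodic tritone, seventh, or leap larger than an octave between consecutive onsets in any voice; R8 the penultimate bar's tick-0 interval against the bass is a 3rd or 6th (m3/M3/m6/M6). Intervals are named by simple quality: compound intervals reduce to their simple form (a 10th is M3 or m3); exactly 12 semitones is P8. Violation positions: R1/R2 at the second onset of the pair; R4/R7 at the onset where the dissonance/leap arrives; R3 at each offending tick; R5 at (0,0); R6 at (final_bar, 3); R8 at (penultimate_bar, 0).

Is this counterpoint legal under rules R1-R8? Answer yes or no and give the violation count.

bar 0: v0=G3 v1=G4 v2=D5 (P5)
bar 1: v0=A3 v1=E4 v2=G4 (m7)
bar 2: v0=G3 v1=G4 v2=F4 (m7)
bar 3: v0=F3 v1=F4 v2=A4 (M3)
bar 4: v0=F3 v1=D4 v2=A4 (M3)
bar 5: v0=G3 v1=G4 v2=D5 (P5)
  R4 @ bar1.0: A3/G4 m7 untreated
  R3 @ bar2.0: G4 above F4
  R4 @ bar2.0: G3/F4 m7 untreated
  R3 @ bar2.1: G4 above F4
  R3 @ bar2.2: G4 above F4
  R3 @ bar2.3: G4 above F4
  R1 @ bar3.0: G3/G4 P8 -> F3/F4 P8 similar
  R1 @ bar5.0: D4/A4 P5 -> G4/D5 P5 similar
  R2 @ bar5.0: F3/D4 M6 -> G3/G4 P8 similar
  R2 @ bar5.0: F3/A4 M3 -> G3/D5 P5 similar

No (10 violations)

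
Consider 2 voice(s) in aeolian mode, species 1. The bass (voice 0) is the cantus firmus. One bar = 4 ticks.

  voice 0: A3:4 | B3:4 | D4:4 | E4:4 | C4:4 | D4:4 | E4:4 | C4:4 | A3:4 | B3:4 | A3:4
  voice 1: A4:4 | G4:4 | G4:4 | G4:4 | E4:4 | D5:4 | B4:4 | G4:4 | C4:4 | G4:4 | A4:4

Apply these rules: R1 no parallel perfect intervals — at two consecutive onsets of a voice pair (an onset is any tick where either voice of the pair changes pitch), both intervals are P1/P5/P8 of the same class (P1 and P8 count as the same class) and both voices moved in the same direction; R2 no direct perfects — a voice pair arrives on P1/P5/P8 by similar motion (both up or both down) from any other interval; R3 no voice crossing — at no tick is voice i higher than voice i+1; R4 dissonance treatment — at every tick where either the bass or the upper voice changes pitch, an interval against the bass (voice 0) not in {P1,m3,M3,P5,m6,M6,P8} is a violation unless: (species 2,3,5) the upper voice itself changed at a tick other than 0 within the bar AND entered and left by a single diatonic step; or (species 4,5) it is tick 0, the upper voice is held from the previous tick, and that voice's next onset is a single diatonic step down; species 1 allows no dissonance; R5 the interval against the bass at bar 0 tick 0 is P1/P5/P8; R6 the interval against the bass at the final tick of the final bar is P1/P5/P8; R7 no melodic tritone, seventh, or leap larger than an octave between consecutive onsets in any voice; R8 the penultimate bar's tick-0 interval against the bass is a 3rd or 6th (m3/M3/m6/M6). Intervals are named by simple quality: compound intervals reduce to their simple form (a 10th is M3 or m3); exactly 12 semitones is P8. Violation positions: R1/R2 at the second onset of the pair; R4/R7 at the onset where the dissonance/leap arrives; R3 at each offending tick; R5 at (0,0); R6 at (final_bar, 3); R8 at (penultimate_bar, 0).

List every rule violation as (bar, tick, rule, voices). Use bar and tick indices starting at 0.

bar 0: v0=A3 v1=A4 downbeat P8
bar 1: v0=B3 v1=G4 downbeat m6
bar 2: v0=D4 v1=G4 downbeat P4
bar 3: v0=E4 v1=G4 downbeat m3
bar 4: v0=C4 v1=E4 downbeat M3
bar 5: v0=D4 v1=D5 downbeat P8
bar 6: v0=E4 v1=B4 downbeat P5
bar 7: v0=C4 v1=G4 downbeat P5
bar 8: v0=A3 v1=C4 downbeat m3
bar 9: v0=B3 v1=G4 downbeat m6
bar 10: v0=A3 v1=A4 downbeat P8
  -> R4 @ bar 2 tick 0 v(0, 1): D4/G4 P4 untreated
  -> R2 @ bar 5 tick 0 v(0, 1): C4/E4 M3 -> D4/D5 P8 similar
  -> R7 @ bar 5 tick 0 v(1,): E4->D5 leap 10st
  -> R1 @ bar 7 tick 0 v(0, 1): E4/B4 P5 -> C4/G4 P5 similar

(2, 0, R4, (0, 1))
(5, 0, R2, (0, 1))
(5, 0, R7, (1,))
(7, 0, R1, (0, 1))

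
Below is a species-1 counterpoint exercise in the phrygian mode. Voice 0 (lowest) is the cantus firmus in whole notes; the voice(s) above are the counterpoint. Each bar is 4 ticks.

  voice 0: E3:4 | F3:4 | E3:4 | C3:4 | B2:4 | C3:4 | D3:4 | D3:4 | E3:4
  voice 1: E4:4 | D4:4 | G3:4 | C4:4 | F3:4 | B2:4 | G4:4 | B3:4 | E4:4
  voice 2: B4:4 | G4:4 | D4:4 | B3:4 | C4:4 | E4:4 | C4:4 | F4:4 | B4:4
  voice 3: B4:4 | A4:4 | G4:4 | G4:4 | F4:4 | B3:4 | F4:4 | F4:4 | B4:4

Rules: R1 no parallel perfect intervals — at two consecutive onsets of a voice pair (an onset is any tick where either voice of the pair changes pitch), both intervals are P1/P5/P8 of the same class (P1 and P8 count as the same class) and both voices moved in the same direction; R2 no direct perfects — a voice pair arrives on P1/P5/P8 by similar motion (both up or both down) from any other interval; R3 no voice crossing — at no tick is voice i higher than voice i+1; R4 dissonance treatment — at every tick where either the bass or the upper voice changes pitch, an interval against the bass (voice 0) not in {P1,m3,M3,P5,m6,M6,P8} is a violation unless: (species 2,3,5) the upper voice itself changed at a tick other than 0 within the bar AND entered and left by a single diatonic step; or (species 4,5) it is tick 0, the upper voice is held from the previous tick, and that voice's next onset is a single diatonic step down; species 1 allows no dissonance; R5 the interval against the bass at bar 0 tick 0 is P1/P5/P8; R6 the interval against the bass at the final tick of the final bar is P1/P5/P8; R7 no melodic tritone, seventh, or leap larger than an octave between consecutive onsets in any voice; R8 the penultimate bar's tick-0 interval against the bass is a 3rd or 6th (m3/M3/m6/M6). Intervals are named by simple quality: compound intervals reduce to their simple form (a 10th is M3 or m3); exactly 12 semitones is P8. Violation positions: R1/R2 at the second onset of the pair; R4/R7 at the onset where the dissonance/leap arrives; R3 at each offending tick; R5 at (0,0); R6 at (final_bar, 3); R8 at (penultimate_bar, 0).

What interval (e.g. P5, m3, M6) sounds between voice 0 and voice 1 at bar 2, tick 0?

voice 0=E3 voice 1=G3 -> m3

m3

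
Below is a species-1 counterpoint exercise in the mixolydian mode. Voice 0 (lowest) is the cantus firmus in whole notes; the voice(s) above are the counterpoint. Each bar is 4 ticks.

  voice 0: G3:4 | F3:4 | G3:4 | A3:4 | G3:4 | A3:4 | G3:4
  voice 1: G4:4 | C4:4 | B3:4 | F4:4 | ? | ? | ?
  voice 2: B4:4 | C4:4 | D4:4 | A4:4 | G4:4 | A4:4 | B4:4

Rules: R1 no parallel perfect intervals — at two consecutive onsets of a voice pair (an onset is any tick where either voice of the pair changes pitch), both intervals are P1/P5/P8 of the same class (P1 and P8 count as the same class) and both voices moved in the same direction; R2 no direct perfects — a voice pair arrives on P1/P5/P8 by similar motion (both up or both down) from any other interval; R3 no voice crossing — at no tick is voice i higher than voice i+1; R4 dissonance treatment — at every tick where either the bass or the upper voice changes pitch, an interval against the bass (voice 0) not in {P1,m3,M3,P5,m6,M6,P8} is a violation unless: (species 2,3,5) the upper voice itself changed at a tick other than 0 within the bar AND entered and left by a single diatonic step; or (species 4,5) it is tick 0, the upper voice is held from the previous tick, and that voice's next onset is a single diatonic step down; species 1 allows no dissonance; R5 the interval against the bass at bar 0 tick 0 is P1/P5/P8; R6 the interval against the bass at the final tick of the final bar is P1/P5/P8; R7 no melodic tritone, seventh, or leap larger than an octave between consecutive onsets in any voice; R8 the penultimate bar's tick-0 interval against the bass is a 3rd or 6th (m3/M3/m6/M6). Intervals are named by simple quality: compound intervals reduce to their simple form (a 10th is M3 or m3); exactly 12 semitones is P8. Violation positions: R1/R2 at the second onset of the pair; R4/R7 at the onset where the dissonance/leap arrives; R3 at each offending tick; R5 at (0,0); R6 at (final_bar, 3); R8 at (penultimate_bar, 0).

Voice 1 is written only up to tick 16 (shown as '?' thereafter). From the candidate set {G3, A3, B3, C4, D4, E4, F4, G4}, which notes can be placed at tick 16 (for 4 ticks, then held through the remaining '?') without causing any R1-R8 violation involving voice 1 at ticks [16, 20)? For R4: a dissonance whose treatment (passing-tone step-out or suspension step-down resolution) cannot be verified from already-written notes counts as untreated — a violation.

{E4, G4}

G3: violates R2,R7
A3: violates R4
B3: violates R7
C4: violates R2,R4
D4: violates R2
E4: legal
F4: violates R4
G4: legal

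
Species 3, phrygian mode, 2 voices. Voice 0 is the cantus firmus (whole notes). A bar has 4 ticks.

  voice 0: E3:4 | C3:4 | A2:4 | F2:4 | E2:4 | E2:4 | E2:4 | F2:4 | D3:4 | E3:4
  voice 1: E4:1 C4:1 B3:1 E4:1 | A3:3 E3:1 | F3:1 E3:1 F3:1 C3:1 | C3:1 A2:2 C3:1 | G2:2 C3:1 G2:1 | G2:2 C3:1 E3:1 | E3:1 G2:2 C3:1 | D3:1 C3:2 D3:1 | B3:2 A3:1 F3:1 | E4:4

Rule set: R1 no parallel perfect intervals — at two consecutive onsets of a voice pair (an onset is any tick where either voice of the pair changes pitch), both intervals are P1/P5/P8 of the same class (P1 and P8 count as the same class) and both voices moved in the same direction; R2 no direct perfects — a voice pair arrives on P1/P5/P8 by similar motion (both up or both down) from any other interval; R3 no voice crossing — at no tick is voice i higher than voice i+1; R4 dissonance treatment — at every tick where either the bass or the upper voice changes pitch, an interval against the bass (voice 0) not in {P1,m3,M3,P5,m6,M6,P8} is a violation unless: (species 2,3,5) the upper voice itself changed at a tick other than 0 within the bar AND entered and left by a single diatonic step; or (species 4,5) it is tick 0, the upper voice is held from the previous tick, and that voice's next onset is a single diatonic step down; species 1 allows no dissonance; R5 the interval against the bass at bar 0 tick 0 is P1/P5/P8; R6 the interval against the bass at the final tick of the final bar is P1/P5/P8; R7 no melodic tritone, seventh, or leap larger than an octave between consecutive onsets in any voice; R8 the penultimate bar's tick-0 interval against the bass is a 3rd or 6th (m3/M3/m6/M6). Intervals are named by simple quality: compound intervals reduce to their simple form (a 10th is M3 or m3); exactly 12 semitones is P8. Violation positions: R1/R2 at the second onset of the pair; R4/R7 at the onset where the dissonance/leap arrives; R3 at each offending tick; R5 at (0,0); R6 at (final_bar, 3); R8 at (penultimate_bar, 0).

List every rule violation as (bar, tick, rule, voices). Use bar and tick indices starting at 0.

bar 0: v0=E3 v1=E4 downbeat P8
bar 1: v0=C3 v1=A3 downbeat M6
bar 2: v0=A2 v1=F3 downbeat m6
bar 3: v0=F2 v1=C3 downbeat P5
bar 4: v0=E2 v1=G2 downbeat m3
bar 5: v0=E2 v1=G2 downbeat m3
bar 6: v0=E2 v1=E3 downbeat P8
bar 7: v0=F2 v1=D3 downbeat M6
bar 8: v0=D3 v1=B3 downbeat M6
bar 9: v0=E3 v1=E4 downbeat P8
  -> R2 @ bar 9 tick 0 v(0, 1): D3/F3 m3 -> E3/E4 P8 similar
  -> R7 @ bar 9 tick 0 v(1,): F3->E4 leap 11st

(9, 0, R2, (0, 1))
(9, 0, R7, (1,))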